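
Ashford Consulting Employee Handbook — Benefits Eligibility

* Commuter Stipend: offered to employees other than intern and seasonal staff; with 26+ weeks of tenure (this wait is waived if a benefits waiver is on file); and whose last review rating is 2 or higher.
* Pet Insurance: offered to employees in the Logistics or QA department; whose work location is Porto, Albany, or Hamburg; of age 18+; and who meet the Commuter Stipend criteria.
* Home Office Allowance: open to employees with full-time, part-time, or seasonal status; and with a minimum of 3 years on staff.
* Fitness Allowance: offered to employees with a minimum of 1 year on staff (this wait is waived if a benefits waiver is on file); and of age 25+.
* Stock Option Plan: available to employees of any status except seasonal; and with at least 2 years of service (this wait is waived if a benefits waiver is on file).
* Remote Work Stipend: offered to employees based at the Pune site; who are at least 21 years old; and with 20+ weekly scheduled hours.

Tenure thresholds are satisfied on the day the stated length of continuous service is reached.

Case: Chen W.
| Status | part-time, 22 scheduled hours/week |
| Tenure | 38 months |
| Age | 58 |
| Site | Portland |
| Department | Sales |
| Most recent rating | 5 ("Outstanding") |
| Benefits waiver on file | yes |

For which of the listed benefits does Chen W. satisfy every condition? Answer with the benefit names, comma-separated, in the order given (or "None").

Commuter Stipend — status part-time ✓ (not excluded); benefits waiver on file ✓; rating 5 ≥ 2 ✓ → eligible.
Pet Insurance — dept Sales ✗ → not eligible.
Home Office Allowance — status part-time ✓; service 38 months ≥ 3 years (≈1095 days) ✓ → eligible.
Fitness Allowance — benefits waiver on file ✓; age 58 ≥ 25 ✓ → eligible.
Stock Option Plan — status part-time ✓ (not excluded); benefits waiver on file ✓ → eligible.
Remote Work Stipend — site Portland ✗ (not Pune) → not eligible.

Commuter Stipend, Home Office Allowance, Fitness Allowance, Stock Option Plan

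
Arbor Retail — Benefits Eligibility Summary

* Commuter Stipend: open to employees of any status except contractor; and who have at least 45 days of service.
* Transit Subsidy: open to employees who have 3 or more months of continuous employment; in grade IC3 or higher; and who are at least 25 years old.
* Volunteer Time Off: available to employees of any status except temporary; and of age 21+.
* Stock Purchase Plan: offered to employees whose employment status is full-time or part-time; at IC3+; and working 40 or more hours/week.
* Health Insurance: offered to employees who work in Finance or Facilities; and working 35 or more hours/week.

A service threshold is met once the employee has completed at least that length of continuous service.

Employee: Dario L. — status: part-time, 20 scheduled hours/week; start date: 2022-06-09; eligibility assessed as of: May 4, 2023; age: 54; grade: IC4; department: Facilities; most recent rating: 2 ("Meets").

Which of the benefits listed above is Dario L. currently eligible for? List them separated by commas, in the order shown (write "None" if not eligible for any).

Commuter Stipend, Transit Subsidy, Volunteer Time Off

Service from 2022-06-09 to May 4, 2023: 329 days.
Commuter Stipend — status part-time ✓ (not excluded); service 329 days ≥ 45 days ✓ → eligible.
Transit Subsidy — service 329 days ≥ 3 months (≈90 days) ✓; grade IC4 ≥ IC3 ✓; age 54 ≥ 25 ✓ → eligible.
Volunteer Time Off — status part-time ✓ (not excluded); age 54 ≥ 21 ✓ → eligible.
Stock Purchase Plan — status part-time ✓; grade IC4 ≥ IC3 ✓; 20 hrs/wk < 40 ✗ → not eligible.
Health Insurance — dept Facilities ✓; 20 hrs/wk < 35 ✗ → not eligible.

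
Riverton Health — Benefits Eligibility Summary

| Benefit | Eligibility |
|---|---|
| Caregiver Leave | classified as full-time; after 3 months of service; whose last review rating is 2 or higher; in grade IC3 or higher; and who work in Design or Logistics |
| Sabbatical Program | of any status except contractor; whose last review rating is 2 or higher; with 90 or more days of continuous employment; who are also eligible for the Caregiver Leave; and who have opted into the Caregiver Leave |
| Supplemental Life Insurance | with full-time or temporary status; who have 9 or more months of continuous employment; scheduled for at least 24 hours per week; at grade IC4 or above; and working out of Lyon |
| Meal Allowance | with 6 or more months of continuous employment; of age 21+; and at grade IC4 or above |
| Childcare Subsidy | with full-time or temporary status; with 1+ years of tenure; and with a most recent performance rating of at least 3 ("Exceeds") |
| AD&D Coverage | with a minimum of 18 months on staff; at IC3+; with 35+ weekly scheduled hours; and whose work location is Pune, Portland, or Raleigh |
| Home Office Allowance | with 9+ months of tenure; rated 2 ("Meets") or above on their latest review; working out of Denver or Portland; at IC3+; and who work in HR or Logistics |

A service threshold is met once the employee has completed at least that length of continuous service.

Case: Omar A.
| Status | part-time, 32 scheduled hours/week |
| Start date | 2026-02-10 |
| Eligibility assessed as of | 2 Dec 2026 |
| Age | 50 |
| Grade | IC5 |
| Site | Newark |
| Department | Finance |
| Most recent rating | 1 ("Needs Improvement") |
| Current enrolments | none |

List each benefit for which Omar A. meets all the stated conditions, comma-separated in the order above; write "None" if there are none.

Meal Allowance

Service from 2026-02-10 to 2 Dec 2026: 295 days.
Caregiver Leave — status part-time ✗ (requires full-time) → not eligible.
Sabbatical Program — status part-time ✓ (not excluded); rating 1 < 2 ✗ → not eligible.
Supplemental Life Insurance — status part-time ✗ (requires full-time or temporary) → not eligible.
Meal Allowance — service 295 days ≥ 6 months (≈180 days) ✓; age 50 ≥ 21 ✓; grade IC5 ≥ IC4 ✓ → eligible.
Childcare Subsidy — status part-time ✗ (requires full-time or temporary) → not eligible.
AD&D Coverage — service 295 days < 18 months (≈540 days) ✗ → not eligible.
Home Office Allowance — service 295 days ≥ 9 months (≈270 days) ✓; rating 1 < 2 ✗ → not eligible.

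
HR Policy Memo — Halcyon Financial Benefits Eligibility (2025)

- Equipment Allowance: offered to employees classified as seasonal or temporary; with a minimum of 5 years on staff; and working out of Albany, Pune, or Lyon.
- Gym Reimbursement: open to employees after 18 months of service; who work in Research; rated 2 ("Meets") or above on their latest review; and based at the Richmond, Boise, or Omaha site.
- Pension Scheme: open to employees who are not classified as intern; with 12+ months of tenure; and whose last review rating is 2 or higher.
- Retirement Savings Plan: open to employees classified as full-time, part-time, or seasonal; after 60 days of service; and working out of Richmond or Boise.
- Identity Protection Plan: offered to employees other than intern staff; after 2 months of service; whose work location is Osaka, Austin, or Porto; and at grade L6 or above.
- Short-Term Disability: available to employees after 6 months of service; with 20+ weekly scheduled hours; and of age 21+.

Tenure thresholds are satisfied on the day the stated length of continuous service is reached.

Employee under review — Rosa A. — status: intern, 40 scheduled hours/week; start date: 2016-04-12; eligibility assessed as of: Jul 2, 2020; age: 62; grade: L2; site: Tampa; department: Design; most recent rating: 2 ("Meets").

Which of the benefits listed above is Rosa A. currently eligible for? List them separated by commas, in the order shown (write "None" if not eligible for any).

Service from 2016-04-12 to Jul 2, 2020: 1542 days.
Equipment Allowance — status intern ✗ (requires seasonal or temporary) → not eligible.
Gym Reimbursement — service 1542 days ≥ 18 months (≈540 days) ✓; dept Design ✗ → not eligible.
Pension Scheme — status intern ✗ (excluded) → not eligible.
Retirement Savings Plan — status intern ✗ (requires full-time, part-time, or seasonal) → not eligible.
Identity Protection Plan — status intern ✗ (excluded) → not eligible.
Short-Term Disability — service 1542 days ≥ 6 months (≈180 days) ✓; 40 hrs/wk ≥ 20 ✓; age 62 ≥ 21 ✓ → eligible.

Short-Term Disability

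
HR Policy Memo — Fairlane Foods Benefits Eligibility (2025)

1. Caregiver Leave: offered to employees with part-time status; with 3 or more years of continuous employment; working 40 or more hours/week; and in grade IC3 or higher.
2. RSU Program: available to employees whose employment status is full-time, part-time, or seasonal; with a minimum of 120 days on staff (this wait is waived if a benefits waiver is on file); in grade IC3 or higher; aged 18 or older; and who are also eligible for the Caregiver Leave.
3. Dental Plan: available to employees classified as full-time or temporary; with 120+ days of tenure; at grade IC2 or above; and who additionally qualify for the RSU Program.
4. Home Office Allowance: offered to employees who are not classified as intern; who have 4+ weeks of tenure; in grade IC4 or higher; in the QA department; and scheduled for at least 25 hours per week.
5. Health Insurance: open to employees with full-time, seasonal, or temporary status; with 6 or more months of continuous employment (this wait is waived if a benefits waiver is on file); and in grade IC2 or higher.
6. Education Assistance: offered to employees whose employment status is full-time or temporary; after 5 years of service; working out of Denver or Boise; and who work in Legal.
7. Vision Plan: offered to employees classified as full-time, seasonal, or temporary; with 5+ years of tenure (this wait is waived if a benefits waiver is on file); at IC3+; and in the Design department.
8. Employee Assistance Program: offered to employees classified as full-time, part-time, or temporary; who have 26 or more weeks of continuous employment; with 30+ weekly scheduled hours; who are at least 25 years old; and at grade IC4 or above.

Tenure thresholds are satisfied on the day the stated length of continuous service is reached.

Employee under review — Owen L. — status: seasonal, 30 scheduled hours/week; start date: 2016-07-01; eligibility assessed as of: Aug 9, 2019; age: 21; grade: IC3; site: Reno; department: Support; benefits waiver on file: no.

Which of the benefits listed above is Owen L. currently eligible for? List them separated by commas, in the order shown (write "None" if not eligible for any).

Service from 2016-07-01 to Aug 9, 2019: 1134 days.
Caregiver Leave — status seasonal ✗ (requires part-time) → not eligible.
RSU Program — status seasonal ✓; no waiver, service 1134 days ≥ 120 days ✓; grade IC3 ≥ IC3 ✓; age 21 ≥ 18 ✓; not eligible for Caregiver Leave ✗ → not eligible.
Dental Plan — status seasonal ✗ (requires full-time or temporary) → not eligible.
Home Office Allowance — status seasonal ✓ (not excluded); service 1134 days ≥ 4 weeks (≈28 days) ✓; grade IC3 < IC4 ✗ → not eligible.
Health Insurance — status seasonal ✓; no waiver, service 1134 days ≥ 6 months (≈180 days) ✓; grade IC3 ≥ IC2 ✓ → eligible.
Education Assistance — status seasonal ✗ (requires full-time or temporary) → not eligible.
Vision Plan — status seasonal ✓; no waiver, service 1134 days < 5 years (≈1825 days) ✗ → not eligible.
Employee Assistance Program — status seasonal ✗ (requires full-time, part-time, or temporary) → not eligible.

Health Insurance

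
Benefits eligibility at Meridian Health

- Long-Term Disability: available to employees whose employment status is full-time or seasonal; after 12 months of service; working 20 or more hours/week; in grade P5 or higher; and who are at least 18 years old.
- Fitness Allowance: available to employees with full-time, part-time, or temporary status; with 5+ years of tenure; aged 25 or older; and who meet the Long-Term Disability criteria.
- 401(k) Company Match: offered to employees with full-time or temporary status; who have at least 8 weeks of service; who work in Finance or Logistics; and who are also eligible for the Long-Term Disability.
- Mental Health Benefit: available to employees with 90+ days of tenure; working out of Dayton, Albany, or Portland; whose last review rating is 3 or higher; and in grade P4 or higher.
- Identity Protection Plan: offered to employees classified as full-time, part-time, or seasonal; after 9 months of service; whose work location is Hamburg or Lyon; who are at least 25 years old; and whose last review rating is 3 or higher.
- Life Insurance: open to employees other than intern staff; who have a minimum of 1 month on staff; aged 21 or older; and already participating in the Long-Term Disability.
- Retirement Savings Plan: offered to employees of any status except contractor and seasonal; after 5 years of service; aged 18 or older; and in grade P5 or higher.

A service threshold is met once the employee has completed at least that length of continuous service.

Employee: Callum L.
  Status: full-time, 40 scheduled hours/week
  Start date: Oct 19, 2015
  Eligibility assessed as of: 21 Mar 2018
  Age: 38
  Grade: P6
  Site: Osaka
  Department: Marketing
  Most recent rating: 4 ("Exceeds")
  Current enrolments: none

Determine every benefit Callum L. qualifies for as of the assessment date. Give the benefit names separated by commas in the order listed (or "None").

Service from Oct 19, 2015 to 21 Mar 2018: 884 days.
Long-Term Disability — status full-time ✓; service 884 days ≥ 12 months (≈360 days) ✓; 40 hrs/wk ≥ 20 ✓; grade P6 ≥ P5 ✓; age 38 ≥ 18 ✓ → eligible.
Fitness Allowance — status full-time ✓; service 884 days < 5 years (≈1825 days) ✗ → not eligible.
401(k) Company Match — status full-time ✓; service 884 days ≥ 8 weeks (≈56 days) ✓; dept Marketing ✗ → not eligible.
Mental Health Benefit — service 884 days ≥ 90 days ✓; site Osaka ✗ (not Dayton, Albany, or Portland) → not eligible.
Identity Protection Plan — status full-time ✓; service 884 days ≥ 9 months (≈270 days) ✓; site Osaka ✗ (not Hamburg or Lyon) → not eligible.
Life Insurance — status full-time ✓ (not excluded); service 884 days ≥ 1 month (≈30 days) ✓; age 38 ≥ 21 ✓; not enrolled in Long-Term Disability ✗ → not eligible.
Retirement Savings Plan — status full-time ✓ (not excluded); service 884 days < 5 years (≈1825 days) ✗ → not eligible.

Long-Term Disability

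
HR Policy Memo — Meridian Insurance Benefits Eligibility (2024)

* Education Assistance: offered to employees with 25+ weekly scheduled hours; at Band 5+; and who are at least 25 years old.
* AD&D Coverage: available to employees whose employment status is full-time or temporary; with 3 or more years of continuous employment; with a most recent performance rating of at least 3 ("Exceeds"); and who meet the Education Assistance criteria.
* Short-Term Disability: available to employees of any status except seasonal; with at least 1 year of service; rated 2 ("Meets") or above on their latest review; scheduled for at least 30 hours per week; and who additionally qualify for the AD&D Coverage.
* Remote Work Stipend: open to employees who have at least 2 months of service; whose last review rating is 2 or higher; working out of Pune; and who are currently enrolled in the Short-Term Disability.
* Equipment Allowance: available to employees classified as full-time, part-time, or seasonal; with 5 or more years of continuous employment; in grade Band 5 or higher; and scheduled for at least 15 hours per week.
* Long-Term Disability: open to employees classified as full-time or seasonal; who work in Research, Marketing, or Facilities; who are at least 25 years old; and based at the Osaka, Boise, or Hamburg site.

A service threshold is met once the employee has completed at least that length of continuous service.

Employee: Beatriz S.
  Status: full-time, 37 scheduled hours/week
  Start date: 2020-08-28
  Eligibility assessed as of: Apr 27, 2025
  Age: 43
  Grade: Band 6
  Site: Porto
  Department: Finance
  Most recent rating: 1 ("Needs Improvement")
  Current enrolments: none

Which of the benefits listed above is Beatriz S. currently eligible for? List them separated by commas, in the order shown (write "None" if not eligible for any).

Education Assistance

Service from 2020-08-28 to Apr 27, 2025: 1703 days.
Education Assistance — 37 hrs/wk ≥ 25 ✓; grade Band 6 ≥ Band 5 ✓; age 43 ≥ 25 ✓ → eligible.
AD&D Coverage — status full-time ✓; service 1703 days ≥ 3 years (≈1095 days) ✓; rating 1 < 3 ✗ → not eligible.
Short-Term Disability — status full-time ✓ (not excluded); service 1703 days ≥ 1 year (≈365 days) ✓; rating 1 < 2 ✗ → not eligible.
Remote Work Stipend — service 1703 days ≥ 2 months (≈60 days) ✓; rating 1 < 2 ✗ → not eligible.
Equipment Allowance — status full-time ✓; service 1703 days < 5 years (≈1825 days) ✗ → not eligible.
Long-Term Disability — status full-time ✓; dept Finance ✗ → not eligible.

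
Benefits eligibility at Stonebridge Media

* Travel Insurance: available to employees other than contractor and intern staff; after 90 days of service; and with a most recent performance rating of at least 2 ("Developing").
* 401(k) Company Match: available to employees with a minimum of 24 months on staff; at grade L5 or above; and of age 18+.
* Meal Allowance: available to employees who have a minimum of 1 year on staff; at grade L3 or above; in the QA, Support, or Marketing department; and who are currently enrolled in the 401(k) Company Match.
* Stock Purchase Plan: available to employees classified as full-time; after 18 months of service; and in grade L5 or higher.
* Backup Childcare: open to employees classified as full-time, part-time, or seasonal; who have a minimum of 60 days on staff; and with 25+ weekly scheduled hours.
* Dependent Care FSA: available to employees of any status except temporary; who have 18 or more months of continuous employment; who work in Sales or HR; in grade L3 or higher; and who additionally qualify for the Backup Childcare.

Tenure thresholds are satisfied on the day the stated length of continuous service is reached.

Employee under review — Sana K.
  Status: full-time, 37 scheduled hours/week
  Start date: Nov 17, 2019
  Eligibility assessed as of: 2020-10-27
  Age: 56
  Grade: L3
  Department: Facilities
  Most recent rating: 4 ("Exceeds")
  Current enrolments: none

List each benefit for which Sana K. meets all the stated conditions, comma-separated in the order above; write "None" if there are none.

Travel Insurance, Backup Childcare

Service from Nov 17, 2019 to 2020-10-27: 345 days.
Travel Insurance — status full-time ✓ (not excluded); service 345 days ≥ 90 days ✓; rating 4 ≥ 2 ✓ → eligible.
401(k) Company Match — service 345 days < 24 months (≈720 days) ✗ → not eligible.
Meal Allowance — service 345 days < 1 year (≈365 days) ✗ → not eligible.
Stock Purchase Plan — status full-time ✓; service 345 days < 18 months (≈540 days) ✗ → not eligible.
Backup Childcare — status full-time ✓; service 345 days ≥ 60 days ✓; 37 hrs/wk ≥ 25 ✓ → eligible.
Dependent Care FSA — status full-time ✓ (not excluded); service 345 days < 18 months (≈540 days) ✗ → not eligible.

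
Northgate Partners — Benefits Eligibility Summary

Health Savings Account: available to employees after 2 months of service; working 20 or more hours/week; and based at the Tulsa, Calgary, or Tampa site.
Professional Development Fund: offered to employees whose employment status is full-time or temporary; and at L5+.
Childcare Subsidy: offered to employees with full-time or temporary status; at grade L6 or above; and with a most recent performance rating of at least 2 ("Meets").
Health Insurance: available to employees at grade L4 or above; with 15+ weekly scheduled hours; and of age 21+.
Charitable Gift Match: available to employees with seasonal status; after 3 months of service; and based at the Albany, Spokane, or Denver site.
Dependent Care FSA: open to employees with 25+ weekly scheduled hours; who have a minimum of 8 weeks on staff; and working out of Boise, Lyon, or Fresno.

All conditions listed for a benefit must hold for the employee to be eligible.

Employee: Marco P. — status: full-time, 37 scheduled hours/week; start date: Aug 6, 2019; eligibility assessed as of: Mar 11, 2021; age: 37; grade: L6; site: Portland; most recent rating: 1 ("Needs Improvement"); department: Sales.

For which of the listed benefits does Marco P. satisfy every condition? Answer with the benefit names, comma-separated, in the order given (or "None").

Service from Aug 6, 2019 to Mar 11, 2021: 583 days.
Health Savings Account — service 583 days ≥ 2 months (≈60 days) ✓; 37 hrs/wk ≥ 20 ✓; site Portland ✗ (not Tulsa, Calgary, or Tampa) → not eligible.
Professional Development Fund — status full-time ✓; grade L6 ≥ L5 ✓ → eligible.
Childcare Subsidy — status full-time ✓; grade L6 ≥ L6 ✓; rating 1 < 2 ✗ → not eligible.
Health Insurance — grade L6 ≥ L4 ✓; 37 hrs/wk ≥ 15 ✓; age 37 ≥ 21 ✓ → eligible.
Charitable Gift Match — status full-time ✗ (requires seasonal) → not eligible.
Dependent Care FSA — 37 hrs/wk ≥ 25 ✓; service 583 days ≥ 8 weeks (≈56 days) ✓; site Portland ✗ (not Boise, Lyon, or Fresno) → not eligible.

Professional Development Fund, Health Insurance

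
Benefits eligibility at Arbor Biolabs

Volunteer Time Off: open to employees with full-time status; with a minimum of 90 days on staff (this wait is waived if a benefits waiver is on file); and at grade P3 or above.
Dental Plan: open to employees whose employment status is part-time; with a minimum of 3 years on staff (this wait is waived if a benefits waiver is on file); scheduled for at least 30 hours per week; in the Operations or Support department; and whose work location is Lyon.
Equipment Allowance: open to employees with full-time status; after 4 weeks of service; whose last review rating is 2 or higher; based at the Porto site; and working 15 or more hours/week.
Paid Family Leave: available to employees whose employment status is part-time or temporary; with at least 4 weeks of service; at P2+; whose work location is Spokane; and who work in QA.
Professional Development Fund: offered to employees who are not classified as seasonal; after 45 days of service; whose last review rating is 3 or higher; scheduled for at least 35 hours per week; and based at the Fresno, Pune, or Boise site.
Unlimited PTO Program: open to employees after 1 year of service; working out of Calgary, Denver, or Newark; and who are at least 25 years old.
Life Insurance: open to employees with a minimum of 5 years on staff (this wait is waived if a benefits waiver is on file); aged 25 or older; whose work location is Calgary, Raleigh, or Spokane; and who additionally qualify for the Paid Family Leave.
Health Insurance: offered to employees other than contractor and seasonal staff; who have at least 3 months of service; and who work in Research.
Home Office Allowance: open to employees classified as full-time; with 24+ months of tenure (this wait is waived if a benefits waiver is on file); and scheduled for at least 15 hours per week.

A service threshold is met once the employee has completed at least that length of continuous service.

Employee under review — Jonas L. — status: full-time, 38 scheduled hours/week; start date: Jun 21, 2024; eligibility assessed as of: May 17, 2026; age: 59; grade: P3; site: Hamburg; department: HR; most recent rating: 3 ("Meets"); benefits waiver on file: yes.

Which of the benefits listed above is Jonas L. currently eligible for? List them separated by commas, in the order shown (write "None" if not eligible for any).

Service from Jun 21, 2024 to May 17, 2026: 695 days.
Volunteer Time Off — status full-time ✓; benefits waiver on file ✓; grade P3 ≥ P3 ✓ → eligible.
Dental Plan — status full-time ✗ (requires part-time) → not eligible.
Equipment Allowance — status full-time ✓; service 695 days ≥ 4 weeks (≈28 days) ✓; rating 3 ≥ 2 ✓; site Hamburg ✗ (not Porto) → not eligible.
Paid Family Leave — status full-time ✗ (requires part-time or temporary) → not eligible.
Professional Development Fund — status full-time ✓ (not excluded); service 695 days ≥ 45 days ✓; rating 3 ≥ 3 ✓; 38 hrs/wk ≥ 35 ✓; site Hamburg ✗ (not Fresno, Pune, or Boise) → not eligible.
Unlimited PTO Program — service 695 days ≥ 1 year (≈365 days) ✓; site Hamburg ✗ (not Calgary, Denver, or Newark) → not eligible.
Life Insurance — benefits waiver on file ✓; age 59 ≥ 25 ✓; site Hamburg ✗ (not Calgary, Raleigh, or Spokane) → not eligible.
Health Insurance — status full-time ✓ (not excluded); service 695 days ≥ 3 months (≈90 days) ✓; dept HR ✗ → not eligible.
Home Office Allowance — status full-time ✓; benefits waiver on file ✓; 38 hrs/wk ≥ 15 ✓ → eligible.

Volunteer Time Off, Home Office Allowance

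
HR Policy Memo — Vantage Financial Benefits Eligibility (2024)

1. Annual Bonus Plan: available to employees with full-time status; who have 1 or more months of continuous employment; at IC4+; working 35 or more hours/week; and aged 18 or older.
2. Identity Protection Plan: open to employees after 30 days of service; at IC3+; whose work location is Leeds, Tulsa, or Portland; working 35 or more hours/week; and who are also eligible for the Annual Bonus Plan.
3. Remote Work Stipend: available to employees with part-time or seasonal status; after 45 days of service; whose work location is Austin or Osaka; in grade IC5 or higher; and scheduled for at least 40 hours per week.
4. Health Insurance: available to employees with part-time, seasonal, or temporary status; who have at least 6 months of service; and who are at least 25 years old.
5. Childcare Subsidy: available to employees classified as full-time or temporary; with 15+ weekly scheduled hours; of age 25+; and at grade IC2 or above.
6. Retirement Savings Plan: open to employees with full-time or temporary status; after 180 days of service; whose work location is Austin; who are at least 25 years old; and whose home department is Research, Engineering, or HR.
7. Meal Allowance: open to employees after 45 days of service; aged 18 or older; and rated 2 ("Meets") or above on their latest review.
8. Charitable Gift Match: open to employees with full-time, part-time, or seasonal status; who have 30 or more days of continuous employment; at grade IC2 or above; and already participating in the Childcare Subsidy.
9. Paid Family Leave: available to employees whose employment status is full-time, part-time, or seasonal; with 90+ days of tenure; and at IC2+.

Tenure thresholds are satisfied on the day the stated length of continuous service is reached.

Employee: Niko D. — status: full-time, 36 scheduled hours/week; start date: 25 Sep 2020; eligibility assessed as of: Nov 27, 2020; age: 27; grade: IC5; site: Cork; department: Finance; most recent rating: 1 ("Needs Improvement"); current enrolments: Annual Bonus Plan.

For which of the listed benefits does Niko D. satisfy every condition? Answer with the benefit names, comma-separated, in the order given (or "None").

Annual Bonus Plan, Childcare Subsidy

Service from 25 Sep 2020 to Nov 27, 2020: 63 days.
Annual Bonus Plan — status full-time ✓; service 63 days ≥ 1 month (≈30 days) ✓; grade IC5 ≥ IC4 ✓; 36 hrs/wk ≥ 35 ✓; age 27 ≥ 18 ✓ → eligible.
Identity Protection Plan — service 63 days ≥ 30 days ✓; grade IC5 ≥ IC3 ✓; site Cork ✗ (not Leeds, Tulsa, or Portland) → not eligible.
Remote Work Stipend — status full-time ✗ (requires part-time or seasonal) → not eligible.
Health Insurance — status full-time ✗ (requires part-time, seasonal, or temporary) → not eligible.
Childcare Subsidy — status full-time ✓; 36 hrs/wk ≥ 15 ✓; age 27 ≥ 25 ✓; grade IC5 ≥ IC2 ✓ → eligible.
Retirement Savings Plan — status full-time ✓; service 63 days < 180 days ✗ → not eligible.
Meal Allowance — service 63 days ≥ 45 days ✓; age 27 ≥ 18 ✓; rating 1 < 2 ✗ → not eligible.
Charitable Gift Match — status full-time ✓; service 63 days ≥ 30 days ✓; grade IC5 ≥ IC2 ✓; not enrolled in Childcare Subsidy ✗ → not eligible.
Paid Family Leave — status full-time ✓; service 63 days < 90 days ✗ → not eligible.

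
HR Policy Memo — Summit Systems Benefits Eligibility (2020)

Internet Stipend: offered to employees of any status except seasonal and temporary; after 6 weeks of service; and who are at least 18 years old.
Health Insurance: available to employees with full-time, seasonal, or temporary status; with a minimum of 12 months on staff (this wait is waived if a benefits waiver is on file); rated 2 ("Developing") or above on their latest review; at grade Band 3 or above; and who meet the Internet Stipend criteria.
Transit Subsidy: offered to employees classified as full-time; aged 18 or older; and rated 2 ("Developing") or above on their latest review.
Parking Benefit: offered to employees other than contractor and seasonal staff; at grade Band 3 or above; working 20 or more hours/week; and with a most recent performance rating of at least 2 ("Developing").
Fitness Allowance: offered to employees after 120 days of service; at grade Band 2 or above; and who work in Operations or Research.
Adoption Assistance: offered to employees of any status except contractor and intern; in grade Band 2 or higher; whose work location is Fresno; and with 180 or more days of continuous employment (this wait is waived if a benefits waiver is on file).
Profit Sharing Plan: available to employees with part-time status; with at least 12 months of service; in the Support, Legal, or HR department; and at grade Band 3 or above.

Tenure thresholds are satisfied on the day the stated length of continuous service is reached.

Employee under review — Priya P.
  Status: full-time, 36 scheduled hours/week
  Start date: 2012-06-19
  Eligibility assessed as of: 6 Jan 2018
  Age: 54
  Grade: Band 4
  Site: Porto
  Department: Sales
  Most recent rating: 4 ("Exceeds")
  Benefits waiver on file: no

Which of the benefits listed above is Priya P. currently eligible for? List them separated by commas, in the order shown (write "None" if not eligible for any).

Service from 2012-06-19 to 6 Jan 2018: 2027 days.
Internet Stipend — status full-time ✓ (not excluded); service 2027 days ≥ 6 weeks (≈42 days) ✓; age 54 ≥ 18 ✓ → eligible.
Health Insurance — status full-time ✓; no waiver, service 2027 days ≥ 12 months (≈360 days) ✓; rating 4 ≥ 2 ✓; grade Band 4 ≥ Band 3 ✓; eligible for Internet Stipend ✓ → eligible.
Transit Subsidy — status full-time ✓; age 54 ≥ 18 ✓; rating 4 ≥ 2 ✓ → eligible.
Parking Benefit — status full-time ✓ (not excluded); grade Band 4 ≥ Band 3 ✓; 36 hrs/wk ≥ 20 ✓; rating 4 ≥ 2 ✓ → eligible.
Fitness Allowance — service 2027 days ≥ 120 days ✓; grade Band 4 ≥ Band 2 ✓; dept Sales ✗ → not eligible.
Adoption Assistance — status full-time ✓ (not excluded); grade Band 4 ≥ Band 2 ✓; site Porto ✗ (not Fresno) → not eligible.
Profit Sharing Plan — status full-time ✗ (requires part-time) → not eligible.

Internet Stipend, Health Insurance, Transit Subsidy, Parking Benefit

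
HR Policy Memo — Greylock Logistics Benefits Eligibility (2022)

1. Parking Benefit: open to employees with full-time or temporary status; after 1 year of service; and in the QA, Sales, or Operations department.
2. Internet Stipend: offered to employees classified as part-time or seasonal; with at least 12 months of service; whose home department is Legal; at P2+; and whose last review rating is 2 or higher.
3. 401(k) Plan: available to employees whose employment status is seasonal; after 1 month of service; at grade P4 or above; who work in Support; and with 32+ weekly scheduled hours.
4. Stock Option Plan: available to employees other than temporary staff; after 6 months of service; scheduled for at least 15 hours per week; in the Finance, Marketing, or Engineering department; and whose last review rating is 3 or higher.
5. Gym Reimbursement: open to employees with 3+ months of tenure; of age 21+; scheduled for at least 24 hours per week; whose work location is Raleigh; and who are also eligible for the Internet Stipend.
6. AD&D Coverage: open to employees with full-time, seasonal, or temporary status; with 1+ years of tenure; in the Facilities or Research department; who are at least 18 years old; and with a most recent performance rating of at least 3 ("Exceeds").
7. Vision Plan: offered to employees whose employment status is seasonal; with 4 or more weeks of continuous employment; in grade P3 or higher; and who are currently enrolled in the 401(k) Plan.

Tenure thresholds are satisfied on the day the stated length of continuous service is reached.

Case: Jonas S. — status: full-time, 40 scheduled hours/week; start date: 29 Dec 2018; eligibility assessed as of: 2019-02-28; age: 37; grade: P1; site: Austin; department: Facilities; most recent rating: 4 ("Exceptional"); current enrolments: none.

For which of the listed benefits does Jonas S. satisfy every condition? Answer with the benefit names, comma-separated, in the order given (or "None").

None

Service from 29 Dec 2018 to 2019-02-28: 61 days.
Parking Benefit — status full-time ✓; service 61 days < 1 year (≈365 days) ✗ → not eligible.
Internet Stipend — status full-time ✗ (requires part-time or seasonal) → not eligible.
401(k) Plan — status full-time ✗ (requires seasonal) → not eligible.
Stock Option Plan — status full-time ✓ (not excluded); service 61 days < 6 months (≈180 days) ✗ → not eligible.
Gym Reimbursement — service 61 days < 3 months (≈90 days) ✗ → not eligible.
AD&D Coverage — status full-time ✓; service 61 days < 1 year (≈365 days) ✗ → not eligible.
Vision Plan — status full-time ✗ (requires seasonal) → not eligible.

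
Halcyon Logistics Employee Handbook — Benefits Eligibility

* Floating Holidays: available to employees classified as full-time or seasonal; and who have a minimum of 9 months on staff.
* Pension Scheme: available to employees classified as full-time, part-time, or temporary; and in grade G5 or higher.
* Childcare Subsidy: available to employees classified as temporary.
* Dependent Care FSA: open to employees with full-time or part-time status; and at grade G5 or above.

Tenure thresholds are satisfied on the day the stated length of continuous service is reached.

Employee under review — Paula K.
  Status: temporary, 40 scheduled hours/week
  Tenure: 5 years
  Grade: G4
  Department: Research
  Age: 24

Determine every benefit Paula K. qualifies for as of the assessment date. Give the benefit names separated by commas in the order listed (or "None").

Floating Holidays — status temporary ✗ (requires full-time or seasonal) → not eligible.
Pension Scheme — status temporary ✓; grade G4 < G5 ✗ → not eligible.
Childcare Subsidy — status temporary ✓ → eligible.
Dependent Care FSA — status temporary ✗ (requires full-time or part-time) → not eligible.

Childcare Subsidy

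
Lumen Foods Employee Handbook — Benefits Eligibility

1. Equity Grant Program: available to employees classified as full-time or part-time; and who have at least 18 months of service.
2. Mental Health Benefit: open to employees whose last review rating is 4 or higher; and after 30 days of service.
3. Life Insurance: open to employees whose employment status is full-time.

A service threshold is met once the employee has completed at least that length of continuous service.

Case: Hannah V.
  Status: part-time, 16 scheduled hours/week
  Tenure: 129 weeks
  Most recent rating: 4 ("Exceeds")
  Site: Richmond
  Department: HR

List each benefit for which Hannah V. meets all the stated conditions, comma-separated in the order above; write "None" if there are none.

Equity Grant Program — status part-time ✓; service 129 weeks ≥ 18 months (≈540 days) ✓ → eligible.
Mental Health Benefit — rating 4 ≥ 4 ✓; service 129 weeks ≥ 30 days ✓ → eligible.
Life Insurance — status part-time ✗ (requires full-time) → not eligible.

Equity Grant Program, Mental Health Benefit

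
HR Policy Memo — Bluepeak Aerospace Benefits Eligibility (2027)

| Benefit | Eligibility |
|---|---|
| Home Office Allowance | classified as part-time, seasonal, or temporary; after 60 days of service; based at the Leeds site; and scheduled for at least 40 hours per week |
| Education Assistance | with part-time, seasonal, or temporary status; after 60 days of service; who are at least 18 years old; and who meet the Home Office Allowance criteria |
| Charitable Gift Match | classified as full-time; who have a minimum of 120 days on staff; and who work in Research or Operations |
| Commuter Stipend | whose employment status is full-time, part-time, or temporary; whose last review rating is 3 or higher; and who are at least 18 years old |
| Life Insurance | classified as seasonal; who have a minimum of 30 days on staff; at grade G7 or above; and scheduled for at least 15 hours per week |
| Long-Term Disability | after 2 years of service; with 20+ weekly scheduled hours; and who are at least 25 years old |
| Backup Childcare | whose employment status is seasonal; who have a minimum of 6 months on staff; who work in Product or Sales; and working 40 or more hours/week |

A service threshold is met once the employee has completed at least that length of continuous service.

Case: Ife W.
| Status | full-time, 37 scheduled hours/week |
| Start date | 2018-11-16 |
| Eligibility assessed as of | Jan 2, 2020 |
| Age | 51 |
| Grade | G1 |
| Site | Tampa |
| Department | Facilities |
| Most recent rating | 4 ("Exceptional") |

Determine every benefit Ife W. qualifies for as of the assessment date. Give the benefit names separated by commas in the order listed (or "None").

Commuter Stipend

Service from 2018-11-16 to Jan 2, 2020: 412 days.
Home Office Allowance — status full-time ✗ (requires part-time, seasonal, or temporary) → not eligible.
Education Assistance — status full-time ✗ (requires part-time, seasonal, or temporary) → not eligible.
Charitable Gift Match — status full-time ✓; service 412 days ≥ 120 days ✓; dept Facilities ✗ → not eligible.
Commuter Stipend — status full-time ✓; rating 4 ≥ 3 ✓; age 51 ≥ 18 ✓ → eligible.
Life Insurance — status full-time ✗ (requires seasonal) → not eligible.
Long-Term Disability — service 412 days < 2 years (≈730 days) ✗ → not eligible.
Backup Childcare — status full-time ✗ (requires seasonal) → not eligible.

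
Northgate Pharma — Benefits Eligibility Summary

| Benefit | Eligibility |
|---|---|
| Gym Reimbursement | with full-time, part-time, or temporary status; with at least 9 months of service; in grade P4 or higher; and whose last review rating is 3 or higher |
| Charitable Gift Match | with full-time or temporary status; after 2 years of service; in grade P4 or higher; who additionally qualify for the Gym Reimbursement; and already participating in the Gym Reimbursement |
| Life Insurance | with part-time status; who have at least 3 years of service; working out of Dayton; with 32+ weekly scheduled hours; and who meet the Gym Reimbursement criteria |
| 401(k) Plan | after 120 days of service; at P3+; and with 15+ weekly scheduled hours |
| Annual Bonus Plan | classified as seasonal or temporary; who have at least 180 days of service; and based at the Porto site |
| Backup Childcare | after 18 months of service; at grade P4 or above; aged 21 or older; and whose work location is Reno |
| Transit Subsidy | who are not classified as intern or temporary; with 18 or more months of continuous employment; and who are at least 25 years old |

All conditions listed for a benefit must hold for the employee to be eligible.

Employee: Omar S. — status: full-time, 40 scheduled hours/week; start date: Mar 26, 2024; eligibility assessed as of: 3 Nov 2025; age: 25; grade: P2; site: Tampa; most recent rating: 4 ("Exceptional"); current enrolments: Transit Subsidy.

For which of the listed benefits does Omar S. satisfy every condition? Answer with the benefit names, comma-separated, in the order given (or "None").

Transit Subsidy

Service from Mar 26, 2024 to 3 Nov 2025: 587 days.
Gym Reimbursement — status full-time ✓; service 587 days ≥ 9 months (≈270 days) ✓; grade P2 < P4 ✗ → not eligible.
Charitable Gift Match — status full-time ✓; service 587 days < 2 years (≈730 days) ✗ → not eligible.
Life Insurance — status full-time ✗ (requires part-time) → not eligible.
401(k) Plan — service 587 days ≥ 120 days ✓; grade P2 < P3 ✗ → not eligible.
Annual Bonus Plan — status full-time ✗ (requires seasonal or temporary) → not eligible.
Backup Childcare — service 587 days ≥ 18 months (≈540 days) ✓; grade P2 < P4 ✗ → not eligible.
Transit Subsidy — status full-time ✓ (not excluded); service 587 days ≥ 18 months (≈540 days) ✓; age 25 ≥ 25 ✓ → eligible.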